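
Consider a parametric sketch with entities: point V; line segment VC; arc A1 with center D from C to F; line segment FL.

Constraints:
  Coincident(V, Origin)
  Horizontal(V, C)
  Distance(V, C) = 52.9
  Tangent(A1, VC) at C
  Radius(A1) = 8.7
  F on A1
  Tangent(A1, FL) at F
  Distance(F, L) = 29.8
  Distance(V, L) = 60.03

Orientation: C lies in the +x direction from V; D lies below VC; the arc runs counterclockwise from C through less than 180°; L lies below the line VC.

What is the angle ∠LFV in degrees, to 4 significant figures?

104.6°

V is at the origin; VC is horizontal with |VC| = 52.9 and C on the +x side, so C = (52.90, 0.000). Since A1 is tangent to VC there, DC ⟂ VC, so D = C + (0, -8.7) = (52.90, -8.700). Since DF ⟂ FL (tangency), |DL| = √(8.7² + 29.8²) = 31.04 regardless of where F sits on A1. So L lies on both circle(V, 60.03) and circle(D, 31.04); the below-VC intersection is L = (45.72, -38.90). F is the foot of the tangent from L: F = (44.21, -9.140).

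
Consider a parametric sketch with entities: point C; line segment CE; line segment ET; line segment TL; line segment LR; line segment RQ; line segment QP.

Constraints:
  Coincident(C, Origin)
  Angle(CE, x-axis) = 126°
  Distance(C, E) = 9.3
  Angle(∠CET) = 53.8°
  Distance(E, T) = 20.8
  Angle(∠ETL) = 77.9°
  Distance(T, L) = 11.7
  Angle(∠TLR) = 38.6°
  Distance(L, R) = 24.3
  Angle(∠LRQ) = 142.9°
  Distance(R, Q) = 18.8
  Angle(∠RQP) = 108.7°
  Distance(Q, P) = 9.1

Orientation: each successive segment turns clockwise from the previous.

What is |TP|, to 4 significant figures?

30.08

C is at the origin; CE runs at 126.0° with length 9.3, so E = (-5.466, 7.524). ∠CET = 53.8° gives ET at -0.2000° from the x-axis; with |ET| = 20.8, T = (15.33, 7.451). ∠ETL = 77.9° gives TL at -102.3° from the x-axis; with |TL| = 11.7, L = (12.84, -3.980). ∠TLR = 38.6° gives LR at 116.3° from the x-axis; with |LR| = 24.3, R = (2.074, 17.80). ∠LRQ = 142.9° gives RQ at 79.20° from the x-axis; with |RQ| = 18.8, Q = (5.597, 36.27). ∠RQP = 108.7° gives QP at 7.900° from the x-axis; with |QP| = 9.1, P = (14.61, 37.52). Then |TP| = |P − T| = 30.08.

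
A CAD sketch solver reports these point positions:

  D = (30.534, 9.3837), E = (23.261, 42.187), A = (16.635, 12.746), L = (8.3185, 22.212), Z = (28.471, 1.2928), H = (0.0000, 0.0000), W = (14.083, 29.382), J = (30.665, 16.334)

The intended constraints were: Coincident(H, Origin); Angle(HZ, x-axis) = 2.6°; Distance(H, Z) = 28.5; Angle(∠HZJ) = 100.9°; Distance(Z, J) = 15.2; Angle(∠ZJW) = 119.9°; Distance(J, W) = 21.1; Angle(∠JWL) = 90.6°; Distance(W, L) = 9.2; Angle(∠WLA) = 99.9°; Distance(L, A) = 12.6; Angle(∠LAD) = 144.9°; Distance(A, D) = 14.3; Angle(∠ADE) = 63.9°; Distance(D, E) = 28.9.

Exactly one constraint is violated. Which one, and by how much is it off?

Distance(D, E) = 28.9 — off by 4.70.

H = (0.00, 0.00) ✓; HZ at 2.600° ✓; |HZ| = 28.50 ✓; ∠HZJ = 100.9° ✓; |ZJ| = 15.20 ✓; ∠ZJW = 119.9° ✓; |JW| = 21.10 ✓; ∠JWL = 90.60° ✓; |WL| = 9.200 ✓; ∠WLA = 99.90° ✓; |LA| = 12.60 ✓; ∠LAD = 144.9° ✓; |AD| = 14.30 ✓; ∠ADE = 63.90° ✓; |DE| = 33.60 ✗.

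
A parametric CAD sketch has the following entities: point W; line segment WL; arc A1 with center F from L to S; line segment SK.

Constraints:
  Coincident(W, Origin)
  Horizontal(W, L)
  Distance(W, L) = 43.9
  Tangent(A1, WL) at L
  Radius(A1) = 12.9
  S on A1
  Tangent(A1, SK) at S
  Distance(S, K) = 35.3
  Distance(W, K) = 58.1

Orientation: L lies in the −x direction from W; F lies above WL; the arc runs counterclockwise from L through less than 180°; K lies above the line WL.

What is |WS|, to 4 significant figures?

33.71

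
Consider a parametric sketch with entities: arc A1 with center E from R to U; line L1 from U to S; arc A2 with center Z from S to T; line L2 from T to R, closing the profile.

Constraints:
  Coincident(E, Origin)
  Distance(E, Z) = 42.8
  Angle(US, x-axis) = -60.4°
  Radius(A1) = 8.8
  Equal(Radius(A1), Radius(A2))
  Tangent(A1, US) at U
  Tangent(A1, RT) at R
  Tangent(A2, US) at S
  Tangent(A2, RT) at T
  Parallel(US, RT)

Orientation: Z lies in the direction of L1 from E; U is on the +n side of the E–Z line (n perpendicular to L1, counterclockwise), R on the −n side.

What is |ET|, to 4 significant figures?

43.70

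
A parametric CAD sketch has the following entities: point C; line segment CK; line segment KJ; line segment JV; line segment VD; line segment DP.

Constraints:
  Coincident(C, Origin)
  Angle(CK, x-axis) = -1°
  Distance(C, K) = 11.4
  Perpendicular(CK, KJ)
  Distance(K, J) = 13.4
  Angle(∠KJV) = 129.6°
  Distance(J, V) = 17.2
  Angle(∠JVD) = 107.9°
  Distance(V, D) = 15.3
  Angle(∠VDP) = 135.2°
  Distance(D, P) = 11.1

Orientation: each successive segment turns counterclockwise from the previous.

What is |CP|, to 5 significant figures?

17.999

C is at the origin; CK runs at -1.0° with length 11.4, so K = (11.398, -0.19896). The perpendicularity gives KJ at right angles to CK, so KJ runs at 89.000°; with |KJ| = 13.4, J = (11.632, 13.199). ∠KJV = 129.6° gives JV at 139.40° from the x-axis; with |JV| = 17.2, V = (-1.4273, 24.392). ∠JVD = 107.9° gives VD at -148.50° from the x-axis; with |VD| = 15.3, D = (-14.473, 16.398). ∠VDP = 135.2° gives DP at -103.70° from the x-axis; with |DP| = 11.1, P = (-17.102, 5.6139). Then |CP| = |P − C| = 17.999.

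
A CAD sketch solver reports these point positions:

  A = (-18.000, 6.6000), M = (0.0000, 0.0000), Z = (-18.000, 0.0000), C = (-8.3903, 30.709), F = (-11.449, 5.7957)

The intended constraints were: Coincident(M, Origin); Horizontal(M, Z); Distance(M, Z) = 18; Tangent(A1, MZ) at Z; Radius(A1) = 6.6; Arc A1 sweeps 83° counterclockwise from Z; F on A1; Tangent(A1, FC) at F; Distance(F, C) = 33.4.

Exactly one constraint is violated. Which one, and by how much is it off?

Distance(F, C) = 33.4 — off by 8.30.

M = (0.00, 0.00) ✓; M.y = 0.00, Z.y = 0.00 ✓; |MZ| = 18.00 ✓; ∠(AZ, ZM) = 90.00° ✓; |AZ| = 6.600 ✓; bearing(A→F) − bearing(A→Z) = 83.00° ✓; |AF| = 6.600 ✓; ∠(AF, FC) = 90.00° ✓; |FC| = 25.10 ✗.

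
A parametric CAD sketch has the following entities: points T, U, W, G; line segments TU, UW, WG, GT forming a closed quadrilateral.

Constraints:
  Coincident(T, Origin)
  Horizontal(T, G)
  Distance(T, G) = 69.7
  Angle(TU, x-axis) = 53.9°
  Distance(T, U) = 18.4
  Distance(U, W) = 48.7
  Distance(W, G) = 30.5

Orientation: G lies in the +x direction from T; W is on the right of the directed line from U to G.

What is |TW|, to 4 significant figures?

49.62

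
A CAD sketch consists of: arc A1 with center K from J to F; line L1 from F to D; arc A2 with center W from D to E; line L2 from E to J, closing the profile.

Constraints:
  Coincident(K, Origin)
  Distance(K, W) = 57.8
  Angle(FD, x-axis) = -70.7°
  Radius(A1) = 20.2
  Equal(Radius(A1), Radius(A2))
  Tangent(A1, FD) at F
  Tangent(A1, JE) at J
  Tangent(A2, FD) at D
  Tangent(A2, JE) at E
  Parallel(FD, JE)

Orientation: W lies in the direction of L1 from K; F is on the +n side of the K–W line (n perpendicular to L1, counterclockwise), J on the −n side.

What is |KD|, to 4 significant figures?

61.23

The slot axis is L1's direction at -70.7°, so u = (cos -70.7°, sin -70.7°) = (0.3305, -0.9438) and n = (−sin -70.7°, cos -70.7°) = (0.9438, 0.3305). K is at the origin and W lies 57.8 along u from K, so W = 57.8·u = (19.10, -54.55). Tangency of A1 to both parallel lines with radius 20.2 puts F and J at K ± 20.2·n: F = (19.06, 6.676), J = (-19.06, -6.676). Equal radii place D and E the same way about W: D = W + 20.2·n = (38.17, -47.88), E = W − 20.2·n = (0.03895, -61.23). Then |KD| = |D − K| = 61.23.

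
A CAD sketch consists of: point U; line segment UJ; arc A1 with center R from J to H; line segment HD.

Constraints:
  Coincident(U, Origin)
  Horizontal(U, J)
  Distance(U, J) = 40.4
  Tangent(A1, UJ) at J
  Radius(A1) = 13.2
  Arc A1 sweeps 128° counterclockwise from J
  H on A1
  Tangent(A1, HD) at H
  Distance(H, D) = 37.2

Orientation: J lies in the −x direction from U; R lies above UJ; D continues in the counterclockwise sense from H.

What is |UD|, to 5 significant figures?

73.232

U is at the origin; U and J share the same y with |UJ| = 40.4 and J on the −x side, so J = (-40.400, 0.0000). Since A1 is tangent to UJ there, RJ ⟂ UJ, so R = J + (0, 13.2) = (-40.400, 13.200). On A1, J sits at bearing -90° from R; a 128° counterclockwise sweep puts H at bearing 38°, so H = R + 13.2·(cos 38°, sin 38°) = (-29.998, 21.327). Tangency of A1 to HD means the radius RH is perpendicular to HD, so HD runs along (−sin 38°, cos 38°); with |HD| = 37.2, D = (-52.901, 50.641). Then |UD| = |D − U| = 73.232.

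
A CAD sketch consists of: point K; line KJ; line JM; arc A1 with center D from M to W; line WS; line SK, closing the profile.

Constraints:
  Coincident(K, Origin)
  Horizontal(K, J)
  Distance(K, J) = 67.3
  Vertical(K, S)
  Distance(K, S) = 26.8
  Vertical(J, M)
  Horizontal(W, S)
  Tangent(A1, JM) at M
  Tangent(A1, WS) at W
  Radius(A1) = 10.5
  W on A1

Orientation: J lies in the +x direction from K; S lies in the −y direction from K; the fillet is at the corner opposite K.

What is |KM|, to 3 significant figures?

69.2

K is at the origin; K and J share the same y with |KJ| = 67.3 and J on the +x side, so J = (67.3, 0.00). KS is vertical with |KS| = 26.8 and S on the −y side, so S = (0.00, -26.8). The virtual corner opposite K is at (67.3, -26.8). The tangent condition forces DM to be normal to JM and A1 meets WS tangentially, so DW is at right angles to WS, with radius 10.5, so the center D sits 10.5 in from both sides at D = (56.8, -16.3). That places the tangent points at M = (67.3, -16.3) on JM and W = (56.8, -26.8) on WS. Then |KM| = |M − K| = 69.2.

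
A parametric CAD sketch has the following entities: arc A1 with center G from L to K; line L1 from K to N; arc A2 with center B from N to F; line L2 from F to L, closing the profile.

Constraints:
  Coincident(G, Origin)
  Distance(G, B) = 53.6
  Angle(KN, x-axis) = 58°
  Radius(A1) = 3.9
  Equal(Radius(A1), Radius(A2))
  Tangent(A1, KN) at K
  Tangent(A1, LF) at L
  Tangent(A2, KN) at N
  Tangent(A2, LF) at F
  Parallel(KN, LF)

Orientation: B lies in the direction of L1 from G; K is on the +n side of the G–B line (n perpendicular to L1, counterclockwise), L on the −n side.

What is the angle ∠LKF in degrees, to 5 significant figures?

81.720°

The slot axis is L1's direction at 58.0°, so u = (cos 58.0°, sin 58.0°) = (0.52992, 0.84805) and n = (−sin 58.0°, cos 58.0°) = (-0.84805, 0.52992). G is at the origin and B lies 53.6 along u from G, so B = 53.6·u = (28.404, 45.455). Tangency of A1 to both parallel lines with radius 3.9 puts K and L at G ± 3.9·n: K = (-3.3074, 2.0667), L = (3.3074, -2.0667). Equal radii place N and F the same way about B: N = B + 3.9·n = (25.096, 47.522), F = B − 3.9·n = (31.711, 43.389). Then cos ∠LKF = KL·KF / (|KL||KF|), giving 81.720°.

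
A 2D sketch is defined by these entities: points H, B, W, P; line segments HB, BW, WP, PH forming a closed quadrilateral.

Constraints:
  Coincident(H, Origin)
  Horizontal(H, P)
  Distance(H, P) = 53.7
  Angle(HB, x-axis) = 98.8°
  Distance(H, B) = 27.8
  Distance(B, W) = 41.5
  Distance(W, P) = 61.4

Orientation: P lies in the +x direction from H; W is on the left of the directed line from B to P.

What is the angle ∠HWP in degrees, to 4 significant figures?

51.93°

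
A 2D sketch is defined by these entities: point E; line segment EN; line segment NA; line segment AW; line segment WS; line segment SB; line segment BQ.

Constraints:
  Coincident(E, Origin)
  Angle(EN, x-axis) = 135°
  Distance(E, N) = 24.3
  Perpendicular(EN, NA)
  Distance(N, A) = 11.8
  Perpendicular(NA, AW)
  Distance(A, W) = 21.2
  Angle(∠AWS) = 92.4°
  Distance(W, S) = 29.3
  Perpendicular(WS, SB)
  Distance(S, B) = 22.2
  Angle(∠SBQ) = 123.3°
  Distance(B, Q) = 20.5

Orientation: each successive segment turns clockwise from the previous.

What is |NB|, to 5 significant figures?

18.406

∠AWS = 92.4° gives WS at -132.60° from the x-axis; with |WS| = 29.3, S = (-13.681, -11.032). The perpendicularity gives SB at right angles to WS, so SB runs at 137.40°; with |SB| = 22.2, B = (-30.022, 3.9949). Then |NB| = |B − N| = 18.406.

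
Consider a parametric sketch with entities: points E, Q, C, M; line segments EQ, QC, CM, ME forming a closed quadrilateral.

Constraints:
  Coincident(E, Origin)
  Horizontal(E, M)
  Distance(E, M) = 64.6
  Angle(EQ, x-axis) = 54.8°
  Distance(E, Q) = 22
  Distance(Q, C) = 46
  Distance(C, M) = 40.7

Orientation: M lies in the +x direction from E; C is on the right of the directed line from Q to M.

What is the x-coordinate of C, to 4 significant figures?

31.67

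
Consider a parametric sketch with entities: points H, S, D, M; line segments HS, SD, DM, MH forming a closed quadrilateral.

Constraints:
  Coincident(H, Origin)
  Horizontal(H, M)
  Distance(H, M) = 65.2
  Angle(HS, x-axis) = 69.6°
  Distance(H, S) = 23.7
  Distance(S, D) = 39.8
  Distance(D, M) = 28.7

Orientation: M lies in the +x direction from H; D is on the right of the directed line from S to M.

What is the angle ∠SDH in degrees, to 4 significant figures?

35.59°

H is at the origin; H and M share the same y with |HM| = 65.2 and M in +x, so M = (65.2, 0). HS runs at 69.6° with |HS| = 23.7, so S = (8.261, 22.21). D is determined by |SD| = 39.8 and |DM| = 28.7 together: it lies at the intersection of circle(S, 39.8) and circle(M, 28.7). With |SM| = 61.12, the foot of the radical line on SM is 36.78 from S and the perpendicular offset is √(39.8² − 36.78²) = 15.21. Taking the right-of-SM solution: D = (37.00, -5.323).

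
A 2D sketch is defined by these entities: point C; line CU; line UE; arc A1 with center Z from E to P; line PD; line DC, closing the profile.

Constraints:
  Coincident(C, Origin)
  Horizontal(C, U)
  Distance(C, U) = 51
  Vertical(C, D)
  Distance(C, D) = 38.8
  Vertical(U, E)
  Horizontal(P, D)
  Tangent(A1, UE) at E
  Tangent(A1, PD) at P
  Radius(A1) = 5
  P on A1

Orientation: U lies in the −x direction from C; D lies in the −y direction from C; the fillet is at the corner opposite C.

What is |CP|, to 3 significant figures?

60.2

The virtual corner opposite C is at (-51.0, -38.8). A1 meets UE tangentially, so ZE is at right angles to UE and since A1 is tangent to PD there, ZP ⟂ PD, with radius 5.0, so the center Z sits 5.0 in from both sides at Z = (-46.0, -33.8). That places the tangent points at E = (-51.0, -33.8) on UE and P = (-46.0, -38.8) on PD. Then |CP| = |P − C| = 60.2.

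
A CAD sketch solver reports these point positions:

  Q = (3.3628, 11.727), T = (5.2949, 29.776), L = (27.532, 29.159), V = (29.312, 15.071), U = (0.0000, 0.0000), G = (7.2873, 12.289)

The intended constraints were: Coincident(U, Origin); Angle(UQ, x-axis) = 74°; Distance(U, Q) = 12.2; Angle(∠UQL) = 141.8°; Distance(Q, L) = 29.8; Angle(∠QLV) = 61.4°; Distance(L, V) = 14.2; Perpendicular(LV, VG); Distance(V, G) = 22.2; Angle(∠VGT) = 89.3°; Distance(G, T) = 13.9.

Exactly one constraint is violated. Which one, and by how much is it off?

Distance(G, T) = 13.9 — off by 3.70.

U = (0.00, 0.00) ✓; UQ at 74.00° ✓; |UQ| = 12.20 ✓; ∠UQL = 141.8° ✓; |QL| = 29.80 ✓; ∠QLV = 61.40° ✓; |LV| = 14.20 ✓; ∠(LV, VG) = 90.00° ✓; |VG| = 22.20 ✓; ∠VGT = 89.30° ✓; |GT| = 17.60 ✗.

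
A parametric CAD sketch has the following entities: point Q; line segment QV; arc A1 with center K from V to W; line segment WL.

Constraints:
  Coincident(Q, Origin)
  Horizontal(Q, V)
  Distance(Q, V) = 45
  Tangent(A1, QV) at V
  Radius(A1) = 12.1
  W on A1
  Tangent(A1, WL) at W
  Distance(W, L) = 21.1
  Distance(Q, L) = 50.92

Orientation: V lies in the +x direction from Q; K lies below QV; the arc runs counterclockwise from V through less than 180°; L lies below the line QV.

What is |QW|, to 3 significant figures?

36.1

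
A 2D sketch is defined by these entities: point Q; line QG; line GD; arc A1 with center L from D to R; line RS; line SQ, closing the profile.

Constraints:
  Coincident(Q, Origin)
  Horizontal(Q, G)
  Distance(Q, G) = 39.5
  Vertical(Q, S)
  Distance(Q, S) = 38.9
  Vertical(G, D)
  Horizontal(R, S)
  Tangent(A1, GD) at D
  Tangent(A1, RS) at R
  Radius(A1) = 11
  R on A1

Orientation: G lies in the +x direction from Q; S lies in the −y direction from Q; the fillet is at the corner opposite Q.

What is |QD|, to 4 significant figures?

48.36

The virtual corner opposite Q is at (39.50, -38.90). Tangency of A1 to GD means the radius LD is perpendicular to GD and A1 meets RS tangentially, so LR is at right angles to RS, with radius 11.0, so the center L sits 11.0 in from both sides at L = (28.50, -27.90). That places the tangent points at D = (39.50, -27.90) on GD and R = (28.50, -38.90) on RS. Then |QD| = |D − Q| = 48.36.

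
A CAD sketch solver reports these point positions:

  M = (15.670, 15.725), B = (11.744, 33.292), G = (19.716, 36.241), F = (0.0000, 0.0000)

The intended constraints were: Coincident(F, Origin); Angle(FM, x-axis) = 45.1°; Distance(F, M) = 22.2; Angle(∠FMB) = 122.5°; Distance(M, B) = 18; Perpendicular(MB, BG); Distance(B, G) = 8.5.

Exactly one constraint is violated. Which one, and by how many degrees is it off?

Perpendicular(MB, BG) — off by 7.70°.

F = (0.00, 0.00) ✓; FM at 45.10° ✓; |FM| = 22.20 ✓; ∠FMB = 122.5° ✓; |MB| = 18.00 ✓; ∠(MB, BG) = 82.30° ✗; |BG| = 8.500 ✓.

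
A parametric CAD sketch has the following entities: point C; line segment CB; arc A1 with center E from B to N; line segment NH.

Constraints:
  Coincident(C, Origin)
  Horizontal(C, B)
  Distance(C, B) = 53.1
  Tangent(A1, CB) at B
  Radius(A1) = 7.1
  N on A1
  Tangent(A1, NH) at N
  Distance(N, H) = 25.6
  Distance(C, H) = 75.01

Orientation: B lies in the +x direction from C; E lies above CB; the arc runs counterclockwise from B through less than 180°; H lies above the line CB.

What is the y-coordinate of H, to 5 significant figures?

27.898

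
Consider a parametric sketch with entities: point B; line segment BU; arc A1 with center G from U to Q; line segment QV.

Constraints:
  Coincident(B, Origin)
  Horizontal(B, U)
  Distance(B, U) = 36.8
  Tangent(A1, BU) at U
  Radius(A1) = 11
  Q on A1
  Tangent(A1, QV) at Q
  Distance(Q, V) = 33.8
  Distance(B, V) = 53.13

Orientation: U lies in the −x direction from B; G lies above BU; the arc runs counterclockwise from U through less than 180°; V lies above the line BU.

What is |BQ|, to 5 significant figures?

28.305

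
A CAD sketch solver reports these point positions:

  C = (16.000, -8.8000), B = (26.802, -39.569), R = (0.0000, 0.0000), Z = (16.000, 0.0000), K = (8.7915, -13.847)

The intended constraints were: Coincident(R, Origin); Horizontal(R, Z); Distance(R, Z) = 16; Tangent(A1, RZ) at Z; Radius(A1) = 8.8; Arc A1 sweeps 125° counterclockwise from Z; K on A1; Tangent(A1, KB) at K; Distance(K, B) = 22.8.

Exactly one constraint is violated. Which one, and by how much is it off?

Distance(K, B) = 22.8 — off by 8.60.

R = (0.00, 0.00) ✓; R.y = 0.00, Z.y = 0.00 ✓; |RZ| = 16.00 ✓; ∠(CZ, ZR) = 90.00° ✓; |CZ| = 8.800 ✓; bearing(C→K) − bearing(C→Z) = 125.0° ✓; |CK| = 8.800 ✓; ∠(CK, KB) = 90.00° ✓; |KB| = 31.40 ✗.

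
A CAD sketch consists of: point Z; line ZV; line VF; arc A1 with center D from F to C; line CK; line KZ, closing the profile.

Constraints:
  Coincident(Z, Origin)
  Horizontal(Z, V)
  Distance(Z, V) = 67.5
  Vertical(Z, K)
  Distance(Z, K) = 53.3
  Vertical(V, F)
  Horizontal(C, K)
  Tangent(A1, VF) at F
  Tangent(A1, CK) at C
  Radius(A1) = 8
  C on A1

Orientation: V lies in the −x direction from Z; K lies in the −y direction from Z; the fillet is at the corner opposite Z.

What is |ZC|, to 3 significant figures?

79.9

Z is at the origin; Z and V share the same y with |ZV| = 67.5 and V on the −x side, so V = (-67.5, 0.00). ZK is vertical with |ZK| = 53.3 and K on the −y side, so K = (0.00, -53.3). The virtual corner opposite Z is at (-67.5, -53.3). A1 meets VF tangentially, so DF is at right angles to VF and tangency of A1 to CK means the radius DC is perpendicular to CK, with radius 8.0, so the center D sits 8.0 in from both sides at D = (-59.5, -45.3). That places the tangent points at F = (-67.5, -45.3) on VF and C = (-59.5, -53.3) on CK. Then |ZC| = |C − Z| = 79.9.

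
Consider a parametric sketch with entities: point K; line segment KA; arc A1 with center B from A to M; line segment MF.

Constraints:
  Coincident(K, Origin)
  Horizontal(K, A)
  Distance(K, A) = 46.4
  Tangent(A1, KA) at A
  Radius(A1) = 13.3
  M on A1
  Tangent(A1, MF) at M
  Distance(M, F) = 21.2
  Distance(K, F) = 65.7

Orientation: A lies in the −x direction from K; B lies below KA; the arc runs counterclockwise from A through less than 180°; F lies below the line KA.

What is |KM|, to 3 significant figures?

61.6

K is at the origin; KA is horizontal with |KA| = 46.4 and A on the −x side, so A = (-46.4, 0.00). Since A1 is tangent to KA there, BA ⟂ KA, so B = A + (0, -13.3) = (-46.4, -13.3). Since BM ⟂ MF (tangency), |BF| = √(13.3² + 21.2²) = 25.0 regardless of where M sits on A1. So F lies on both circle(K, 65.7) and circle(B, 25.0); the below-KA intersection is F = (-54.2, -37.1). M is the foot of the tangent from F: M = (-59.3, -16.5).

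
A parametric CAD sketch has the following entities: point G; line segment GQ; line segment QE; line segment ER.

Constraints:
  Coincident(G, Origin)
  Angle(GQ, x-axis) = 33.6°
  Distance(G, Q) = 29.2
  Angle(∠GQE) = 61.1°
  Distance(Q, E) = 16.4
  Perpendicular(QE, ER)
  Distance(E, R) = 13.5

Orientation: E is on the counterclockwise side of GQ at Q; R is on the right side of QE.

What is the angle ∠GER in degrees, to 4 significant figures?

174.9°

∠GQE = 61.1°, so QE runs at 33.6° + (180° − 61.1°) = 152.5° from the x-axis; with |QE| = 16.4, E = Q + 16.4·(cos 152.5°, sin 152.5°) = (9.774, 23.73). QE ⟂ ER; with |ER| = 13.5 on the right of QE, R = E + 13.5·(0.4617, 0.8870) = (16.01, 35.71). Then cos ∠GER = EG·ER / (|EG||ER|), giving 174.9°.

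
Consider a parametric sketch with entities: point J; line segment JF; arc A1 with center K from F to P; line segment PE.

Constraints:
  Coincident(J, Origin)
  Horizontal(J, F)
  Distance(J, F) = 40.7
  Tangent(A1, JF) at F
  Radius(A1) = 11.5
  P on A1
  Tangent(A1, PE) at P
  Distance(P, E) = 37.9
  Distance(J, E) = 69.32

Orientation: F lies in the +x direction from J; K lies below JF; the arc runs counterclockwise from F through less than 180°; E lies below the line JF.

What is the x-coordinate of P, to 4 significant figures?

30.43

J is at the origin; J and F share the same y with |JF| = 40.7 and F on the +x side, so F = (40.70, 0.000). A1 meets JF tangentially, so KF is at right angles to JF, so K = F + (0, -11.5) = (40.70, -11.50). Since KP ⟂ PE (tangency), |KE| = √(11.5² + 37.9²) = 39.61 regardless of where P sits on A1. So E lies on both circle(J, 69.32) and circle(K, 39.61); the below-JF intersection is E = (47.46, -50.53). P is the foot of the tangent from E: P = (30.43, -16.67).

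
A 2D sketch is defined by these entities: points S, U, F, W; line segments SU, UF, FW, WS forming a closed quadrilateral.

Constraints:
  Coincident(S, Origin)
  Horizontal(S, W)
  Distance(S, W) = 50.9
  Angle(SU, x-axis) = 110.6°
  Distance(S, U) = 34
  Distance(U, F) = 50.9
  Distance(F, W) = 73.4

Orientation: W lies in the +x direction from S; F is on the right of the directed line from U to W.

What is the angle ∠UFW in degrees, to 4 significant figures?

66.21°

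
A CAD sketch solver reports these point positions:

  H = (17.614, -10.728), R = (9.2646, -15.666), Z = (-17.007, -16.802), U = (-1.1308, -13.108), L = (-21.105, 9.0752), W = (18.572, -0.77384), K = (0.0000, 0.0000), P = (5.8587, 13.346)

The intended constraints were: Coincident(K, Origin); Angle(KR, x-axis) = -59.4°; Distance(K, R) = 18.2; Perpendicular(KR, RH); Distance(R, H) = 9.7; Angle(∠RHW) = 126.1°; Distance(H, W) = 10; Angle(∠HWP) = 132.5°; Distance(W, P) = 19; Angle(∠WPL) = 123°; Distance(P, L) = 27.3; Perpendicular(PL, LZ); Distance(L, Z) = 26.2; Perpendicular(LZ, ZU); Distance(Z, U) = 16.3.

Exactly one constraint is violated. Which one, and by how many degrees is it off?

Perpendicular(LZ, ZU) — off by 4.10°.

K = (0.00, 0.00) ✓; KR at -59.40° ✓; |KR| = 18.20 ✓; ∠(KR, RH) = 90.00° ✓; |RH| = 9.700 ✓; ∠RHW = 126.1° ✓; |HW| = 10.00 ✓; ∠HWP = 132.5° ✓; |WP| = 19.00 ✓; ∠WPL = 123.0° ✓; |PL| = 27.30 ✓; ∠(PL, LZ) = 90.00° ✓; |LZ| = 26.20 ✓; ∠(LZ, ZU) = 94.10° ✗; |ZU| = 16.30 ✓.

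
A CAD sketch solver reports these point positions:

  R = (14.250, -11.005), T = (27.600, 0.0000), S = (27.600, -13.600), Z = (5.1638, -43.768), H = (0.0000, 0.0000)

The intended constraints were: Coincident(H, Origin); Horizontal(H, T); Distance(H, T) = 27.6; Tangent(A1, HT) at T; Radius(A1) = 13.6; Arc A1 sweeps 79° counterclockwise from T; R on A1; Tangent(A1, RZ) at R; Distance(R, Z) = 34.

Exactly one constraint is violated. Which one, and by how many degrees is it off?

Tangent(A1, RZ) at R — off by 4.50°.

H = (0.00, 0.00) ✓; H.y = 0.00, T.y = 0.00 ✓; |HT| = 27.60 ✓; ∠(ST, TH) = 90.00° ✓; |ST| = 13.60 ✓; bearing(S→R) − bearing(S→T) = 79.00° ✓; |SR| = 13.60 ✓; ∠(SR, RZ) = 94.50° ✗; |RZ| = 34.00 ✓.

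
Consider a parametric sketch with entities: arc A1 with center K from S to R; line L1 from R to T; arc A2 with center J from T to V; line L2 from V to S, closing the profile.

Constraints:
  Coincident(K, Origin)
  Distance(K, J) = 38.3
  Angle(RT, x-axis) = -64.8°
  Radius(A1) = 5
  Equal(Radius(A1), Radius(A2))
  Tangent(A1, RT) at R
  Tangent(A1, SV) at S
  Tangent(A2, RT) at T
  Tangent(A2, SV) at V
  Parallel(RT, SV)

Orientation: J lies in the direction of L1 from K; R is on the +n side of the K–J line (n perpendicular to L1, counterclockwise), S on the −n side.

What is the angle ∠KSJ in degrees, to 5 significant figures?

82.562°

The slot axis is L1's direction at -64.8°, so u = (cos -64.8°, sin -64.8°) = (0.42578, -0.90483) and n = (−sin -64.8°, cos -64.8°) = (0.90483, 0.42578). K is at the origin and J lies 38.3 along u from K, so J = 38.3·u = (16.307, -34.655). Tangency of A1 to both parallel lines with radius 5.0 puts R and S at K ± 5.0·n: R = (4.5241, 2.1289), S = (-4.5241, -2.1289). Then cos ∠KSJ = SK·SJ / (|SK||SJ|), giving 82.562°.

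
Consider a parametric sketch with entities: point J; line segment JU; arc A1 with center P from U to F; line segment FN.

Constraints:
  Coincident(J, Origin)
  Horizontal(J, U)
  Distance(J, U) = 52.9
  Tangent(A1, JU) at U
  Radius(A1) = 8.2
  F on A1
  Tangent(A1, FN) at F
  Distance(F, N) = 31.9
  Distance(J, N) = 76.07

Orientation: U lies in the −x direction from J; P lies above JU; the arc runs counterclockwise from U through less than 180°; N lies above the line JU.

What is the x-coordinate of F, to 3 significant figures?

-46.3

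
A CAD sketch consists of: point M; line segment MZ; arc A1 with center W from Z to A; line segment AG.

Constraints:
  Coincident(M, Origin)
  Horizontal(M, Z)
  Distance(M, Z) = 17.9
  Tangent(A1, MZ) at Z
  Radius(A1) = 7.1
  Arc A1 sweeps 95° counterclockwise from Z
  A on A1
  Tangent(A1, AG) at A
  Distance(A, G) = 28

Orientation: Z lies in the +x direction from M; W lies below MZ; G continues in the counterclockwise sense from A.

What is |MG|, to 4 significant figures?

38.00

On A1, Z sits at bearing 90° from W; a 95° counterclockwise sweep puts A at bearing 185°, so A = W + 7.1·(cos 185°, sin 185°) = (10.83, -7.719). Since A1 is tangent to AG there, WA ⟂ AG, so AG runs along (−sin 185°, cos 185°); with |AG| = 28.0, G = (13.27, -35.61). Then |MG| = |G − M| = 38.00.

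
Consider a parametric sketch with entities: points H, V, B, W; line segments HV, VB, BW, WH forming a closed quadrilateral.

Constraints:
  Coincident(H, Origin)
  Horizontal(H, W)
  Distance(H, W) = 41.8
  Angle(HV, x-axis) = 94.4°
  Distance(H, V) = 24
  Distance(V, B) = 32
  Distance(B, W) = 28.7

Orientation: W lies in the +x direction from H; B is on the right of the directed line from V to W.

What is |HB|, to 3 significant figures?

14.1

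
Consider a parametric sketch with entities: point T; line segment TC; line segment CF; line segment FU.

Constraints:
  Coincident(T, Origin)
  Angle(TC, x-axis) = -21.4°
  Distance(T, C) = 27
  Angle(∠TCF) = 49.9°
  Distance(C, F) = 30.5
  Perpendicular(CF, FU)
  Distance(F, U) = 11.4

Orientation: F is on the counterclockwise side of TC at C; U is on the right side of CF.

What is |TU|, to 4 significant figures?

34.63

T is at the origin; TC runs at -21.4° with length 27.0, so C = 27.0·(cos -21.4°, sin -21.4°) = (25.14, -9.852). ∠TCF = 49.9°, so CF runs at -21.4° + (180° − 49.9°) = 108.7° from the x-axis; with |CF| = 30.5, F = C + 30.5·(cos 108.7°, sin 108.7°) = (15.36, 19.04). CF ⟂ FU; with |FU| = 11.4 on the right of CF, U = F + 11.4·(0.9472, 0.3206) = (26.16, 22.69). Then |TU| = |U − T| = 34.63.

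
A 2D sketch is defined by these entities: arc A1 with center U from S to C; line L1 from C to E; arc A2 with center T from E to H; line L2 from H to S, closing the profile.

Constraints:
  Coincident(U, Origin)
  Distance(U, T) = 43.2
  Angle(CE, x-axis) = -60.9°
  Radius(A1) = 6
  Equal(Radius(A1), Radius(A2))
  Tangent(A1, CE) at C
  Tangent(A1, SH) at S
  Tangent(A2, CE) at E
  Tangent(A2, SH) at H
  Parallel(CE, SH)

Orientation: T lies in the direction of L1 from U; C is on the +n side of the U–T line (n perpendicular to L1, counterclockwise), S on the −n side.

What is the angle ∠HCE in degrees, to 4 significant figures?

15.52°

The slot axis is L1's direction at -60.9°, so u = (cos -60.9°, sin -60.9°) = (0.4863, -0.8738) and n = (−sin -60.9°, cos -60.9°) = (0.8738, 0.4863). U is at the origin and T lies 43.2 along u from U, so T = 43.2·u = (21.01, -37.75). Tangency of A1 to both parallel lines with radius 6.0 puts C and S at U ± 6.0·n: C = (5.243, 2.918), S = (-5.243, -2.918). Equal radii place E and H the same way about T: E = T + 6.0·n = (26.25, -34.83), H = T − 6.0·n = (15.77, -40.66). Then cos ∠HCE = CH·CE / (|CH||CE|), giving 15.52°.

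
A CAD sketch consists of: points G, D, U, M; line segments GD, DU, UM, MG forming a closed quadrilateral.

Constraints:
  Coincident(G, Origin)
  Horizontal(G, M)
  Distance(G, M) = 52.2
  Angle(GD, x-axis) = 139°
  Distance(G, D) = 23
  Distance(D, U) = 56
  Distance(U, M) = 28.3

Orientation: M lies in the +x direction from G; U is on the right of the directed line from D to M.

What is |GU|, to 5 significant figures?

33.286

G is at the origin; G and M share the same y with |GM| = 52.2 and M in +x, so M = (52.2, 0). GD runs at 139.0° with |GD| = 23.0, so D = (-17.358, 15.089). U is determined by |DU| = 56.0 and |UM| = 28.3 together: it lies at the intersection of circle(D, 56.0) and circle(M, 28.3). With |DM| = 71.176, the foot of the radical line on DM is 51.992 from D and the perpendicular offset is √(56.0² − 51.992²) = 20.805. Taking the right-of-DM solution: U = (29.041, -16.265).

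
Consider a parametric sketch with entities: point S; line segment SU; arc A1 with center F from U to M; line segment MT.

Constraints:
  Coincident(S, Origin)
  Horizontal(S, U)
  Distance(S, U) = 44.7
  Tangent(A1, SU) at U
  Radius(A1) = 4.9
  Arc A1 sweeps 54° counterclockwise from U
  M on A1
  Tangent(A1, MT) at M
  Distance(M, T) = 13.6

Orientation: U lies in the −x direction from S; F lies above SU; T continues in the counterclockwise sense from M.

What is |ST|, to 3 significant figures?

35.2

S is at the origin; S and U share the same y with |SU| = 44.7 and U on the −x side, so U = (-44.7, 0.00). Since A1 is tangent to SU there, FU ⟂ SU, so F = U + (0, 4.9) = (-44.7, 4.90). On A1, U sits at bearing -90° from F; a 54° counterclockwise sweep puts M at bearing -36°, so M = F + 4.9·(cos -36°, sin -36°) = (-40.7, 2.02). The tangent condition forces FM to be normal to MT, so MT runs along (−sin -36°, cos -36°); with |MT| = 13.6, T = (-32.7, 13.0). Then |ST| = |T − S| = 35.2.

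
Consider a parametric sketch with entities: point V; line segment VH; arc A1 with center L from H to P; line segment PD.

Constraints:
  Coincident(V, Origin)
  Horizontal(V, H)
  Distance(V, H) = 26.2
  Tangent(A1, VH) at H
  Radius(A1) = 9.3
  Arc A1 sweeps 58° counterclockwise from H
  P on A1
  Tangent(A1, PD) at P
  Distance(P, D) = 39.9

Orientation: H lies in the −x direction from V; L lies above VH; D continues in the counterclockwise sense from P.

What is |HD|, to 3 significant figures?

48.0

V is at the origin; V and H share the same y with |VH| = 26.2 and H on the −x side, so H = (-26.2, 0.00). A1 meets VH tangentially, so LH is at right angles to VH, so L = H + (0, 9.3) = (-26.2, 9.30). On A1, H sits at bearing -90° from L; a 58° counterclockwise sweep puts P at bearing -32°, so P = L + 9.3·(cos -32°, sin -32°) = (-18.3, 4.37). Since A1 is tangent to PD there, LP ⟂ PD, so PD runs along (−sin -32°, cos -32°); with |PD| = 39.9, D = (2.83, 38.2). Then |HD| = |D − H| = 48.0.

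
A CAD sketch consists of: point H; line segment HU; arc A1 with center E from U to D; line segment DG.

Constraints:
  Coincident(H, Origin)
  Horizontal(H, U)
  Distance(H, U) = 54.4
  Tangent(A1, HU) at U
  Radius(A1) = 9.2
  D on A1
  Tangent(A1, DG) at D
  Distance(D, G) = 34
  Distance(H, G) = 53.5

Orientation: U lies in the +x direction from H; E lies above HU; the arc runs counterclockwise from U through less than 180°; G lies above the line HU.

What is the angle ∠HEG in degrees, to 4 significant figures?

68.53°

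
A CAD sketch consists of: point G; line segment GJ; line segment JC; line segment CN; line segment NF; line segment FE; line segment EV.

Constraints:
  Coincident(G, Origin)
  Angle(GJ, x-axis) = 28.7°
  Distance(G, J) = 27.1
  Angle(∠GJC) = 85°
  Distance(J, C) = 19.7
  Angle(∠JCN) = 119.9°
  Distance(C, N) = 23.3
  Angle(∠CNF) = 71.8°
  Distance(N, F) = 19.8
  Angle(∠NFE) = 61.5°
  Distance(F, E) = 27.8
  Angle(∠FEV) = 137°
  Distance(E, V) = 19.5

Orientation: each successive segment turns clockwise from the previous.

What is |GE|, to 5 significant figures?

34.262

G is at the origin; GJ runs at 28.7° with length 27.1, so J = (23.771, 13.014). ∠GJC = 85.0° gives JC at -66.300° from the x-axis; with |JC| = 19.7, C = (31.689, -5.0245). ∠JCN = 119.9° gives CN at -126.40° from the x-axis; with |CN| = 23.3, N = (17.862, -23.779). ∠CNF = 71.8° gives NF at 125.40° from the x-axis; with |NF| = 19.8, F = (6.3926, -7.6390). ∠NFE = 61.5° gives FE at 6.9000° from the x-axis; with |FE| = 27.8, E = (33.991, -4.2992). Then |GE| = |E − G| = 34.262.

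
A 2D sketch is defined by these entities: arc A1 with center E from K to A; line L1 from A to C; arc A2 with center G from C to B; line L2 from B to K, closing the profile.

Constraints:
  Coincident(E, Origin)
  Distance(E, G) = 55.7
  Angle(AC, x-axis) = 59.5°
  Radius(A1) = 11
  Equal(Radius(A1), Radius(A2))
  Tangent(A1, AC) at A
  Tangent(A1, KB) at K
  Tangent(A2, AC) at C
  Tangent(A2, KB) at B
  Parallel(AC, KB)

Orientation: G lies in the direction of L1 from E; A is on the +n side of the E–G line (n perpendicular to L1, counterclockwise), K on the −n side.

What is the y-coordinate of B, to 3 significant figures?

42.4

Tangency of A1 to both parallel lines with radius 11.0 puts A and K at E ± 11.0·n: A = (-9.48, 5.58), K = (9.48, -5.58). Equal radii place C and B the same way about G: C = G + 11.0·n = (18.8, 53.6), B = G − 11.0·n = (37.7, 42.4). So B.y = 42.4.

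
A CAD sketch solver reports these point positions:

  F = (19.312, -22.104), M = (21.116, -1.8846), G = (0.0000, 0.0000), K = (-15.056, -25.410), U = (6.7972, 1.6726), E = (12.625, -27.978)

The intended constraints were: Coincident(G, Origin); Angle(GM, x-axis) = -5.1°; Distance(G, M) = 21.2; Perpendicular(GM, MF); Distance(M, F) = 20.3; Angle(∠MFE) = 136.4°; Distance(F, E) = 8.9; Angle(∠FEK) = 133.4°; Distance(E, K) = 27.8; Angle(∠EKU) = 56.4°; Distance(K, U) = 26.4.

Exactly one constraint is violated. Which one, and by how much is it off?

Distance(K, U) = 26.4 — off by 8.40.

G = (0.00, 0.00) ✓; GM at -5.100° ✓; |GM| = 21.20 ✓; ∠(GM, MF) = 90.00° ✓; |MF| = 20.30 ✓; ∠MFE = 136.4° ✓; |FE| = 8.901 ✓; ∠FEK = 133.4° ✓; |EK| = 27.80 ✓; ∠EKU = 56.40° ✓; |KU| = 34.80 ✗.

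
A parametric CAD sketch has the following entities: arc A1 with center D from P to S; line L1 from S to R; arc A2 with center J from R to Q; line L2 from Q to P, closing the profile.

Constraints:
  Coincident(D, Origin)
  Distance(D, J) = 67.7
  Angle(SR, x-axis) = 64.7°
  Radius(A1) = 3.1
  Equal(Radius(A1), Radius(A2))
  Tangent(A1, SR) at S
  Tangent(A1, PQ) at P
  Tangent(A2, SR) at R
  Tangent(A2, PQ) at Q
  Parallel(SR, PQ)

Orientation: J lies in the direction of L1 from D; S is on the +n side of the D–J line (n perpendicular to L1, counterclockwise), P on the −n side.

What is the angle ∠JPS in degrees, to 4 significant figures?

87.38°

D is at the origin and J lies 67.7 along u from D, so J = 67.7·u = (28.93, 61.21). Tangency of A1 to both parallel lines with radius 3.1 puts S and P at D ± 3.1·n: S = (-2.803, 1.325), P = (2.803, -1.325). Then cos ∠JPS = PJ·PS / (|PJ||PS|), giving 87.38°.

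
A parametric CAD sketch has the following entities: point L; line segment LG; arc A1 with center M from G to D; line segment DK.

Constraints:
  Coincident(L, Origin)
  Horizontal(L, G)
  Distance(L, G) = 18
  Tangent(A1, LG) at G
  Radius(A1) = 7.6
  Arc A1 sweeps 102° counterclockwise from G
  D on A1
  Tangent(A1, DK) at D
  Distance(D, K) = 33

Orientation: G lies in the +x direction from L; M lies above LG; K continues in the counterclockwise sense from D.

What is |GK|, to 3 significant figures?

41.5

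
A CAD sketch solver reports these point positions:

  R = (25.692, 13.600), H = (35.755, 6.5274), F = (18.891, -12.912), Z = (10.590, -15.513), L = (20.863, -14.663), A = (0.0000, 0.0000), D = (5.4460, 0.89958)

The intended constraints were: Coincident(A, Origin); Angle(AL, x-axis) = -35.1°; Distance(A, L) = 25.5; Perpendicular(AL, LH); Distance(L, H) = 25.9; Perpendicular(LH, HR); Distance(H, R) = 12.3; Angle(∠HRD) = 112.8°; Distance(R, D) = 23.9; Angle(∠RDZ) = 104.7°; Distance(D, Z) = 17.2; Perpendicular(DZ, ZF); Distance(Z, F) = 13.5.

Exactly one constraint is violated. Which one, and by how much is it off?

Distance(Z, F) = 13.5 — off by 4.80.

A = (0.00, 0.00) ✓; AL at -35.10° ✓; |AL| = 25.50 ✓; ∠(AL, LH) = 90.00° ✓; |LH| = 25.90 ✓; ∠(LH, HR) = 90.00° ✓; |HR| = 12.30 ✓; ∠HRD = 112.8° ✓; |RD| = 23.90 ✓; ∠RDZ = 104.7° ✓; |DZ| = 17.20 ✓; ∠(DZ, ZF) = 90.00° ✓; |ZF| = 8.699 ✗.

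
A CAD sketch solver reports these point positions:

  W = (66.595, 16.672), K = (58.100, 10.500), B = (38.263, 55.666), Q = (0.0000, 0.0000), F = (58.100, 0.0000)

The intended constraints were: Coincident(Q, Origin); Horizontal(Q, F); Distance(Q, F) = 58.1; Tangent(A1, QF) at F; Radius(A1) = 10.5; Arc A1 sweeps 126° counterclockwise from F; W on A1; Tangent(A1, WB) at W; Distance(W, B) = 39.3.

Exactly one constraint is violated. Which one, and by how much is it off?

Distance(W, B) = 39.3 — off by 8.90.

Q = (0.00, 0.00) ✓; Q.y = 0.00, F.y = 0.00 ✓; |QF| = 58.10 ✓; ∠(KF, FQ) = 90.00° ✓; |KF| = 10.50 ✓; bearing(K→W) − bearing(K→F) = 126.0° ✓; |KW| = 10.50 ✓; ∠(KW, WB) = 90.00° ✓; |WB| = 48.20 ✗.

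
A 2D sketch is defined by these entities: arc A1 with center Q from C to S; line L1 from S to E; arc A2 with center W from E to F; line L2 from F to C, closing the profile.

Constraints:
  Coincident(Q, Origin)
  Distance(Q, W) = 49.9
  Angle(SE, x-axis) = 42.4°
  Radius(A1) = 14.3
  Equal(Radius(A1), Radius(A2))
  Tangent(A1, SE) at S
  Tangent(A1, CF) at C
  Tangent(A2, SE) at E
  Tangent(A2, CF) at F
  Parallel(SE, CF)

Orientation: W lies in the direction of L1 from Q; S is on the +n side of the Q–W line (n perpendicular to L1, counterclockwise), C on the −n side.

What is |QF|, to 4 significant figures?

51.91

The slot axis is L1's direction at 42.4°, so u = (cos 42.4°, sin 42.4°) = (0.7385, 0.6743) and n = (−sin 42.4°, cos 42.4°) = (-0.6743, 0.7385). Q is at the origin and W lies 49.9 along u from Q, so W = 49.9·u = (36.85, 33.65). Tangency of A1 to both parallel lines with radius 14.3 puts S and C at Q ± 14.3·n: S = (-9.643, 10.56), C = (9.643, -10.56). Equal radii place E and F the same way about W: E = W + 14.3·n = (27.21, 44.21), F = W − 14.3·n = (46.49, 23.09). Then |QF| = |F − Q| = 51.91.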